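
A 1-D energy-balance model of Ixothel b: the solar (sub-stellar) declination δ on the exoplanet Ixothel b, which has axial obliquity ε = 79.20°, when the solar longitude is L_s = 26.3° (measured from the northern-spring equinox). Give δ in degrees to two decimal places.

sin δ = sin ε · sin L_s = sin 79.20° × sin 26.3° = 0.435223.
δ = arcsin(0.435223) = +25.80°.

δ = +25.80°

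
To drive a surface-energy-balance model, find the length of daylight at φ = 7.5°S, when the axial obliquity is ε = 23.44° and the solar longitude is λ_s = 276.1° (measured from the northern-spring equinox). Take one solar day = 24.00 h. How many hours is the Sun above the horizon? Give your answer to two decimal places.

Solar declination: sin δ = sin ε · sin λ_s = sin 23.44° × sin 276.1° = -0.39554, so δ = -23.299°.
cos H₀ = −tan φ · tan δ = −tan(-7.5°) × tan(-23.299°) = -0.0567, so H₀ = 1.6275 rad = 93.25°.
Daylight = 2H₀/(2π) × 24.00 h = (1.6275/π) × 24.00 = 12.43 h.

12.43 h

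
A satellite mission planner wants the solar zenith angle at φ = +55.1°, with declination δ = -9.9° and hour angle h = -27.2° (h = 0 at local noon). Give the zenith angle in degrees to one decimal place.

cos θ_z = sin φ sin δ + cos φ cos δ cos h = -0.141008 + 0.501298 = 0.360290.
θ_z = arccos(0.360290) = 68.9°.

θ_z = 68.9°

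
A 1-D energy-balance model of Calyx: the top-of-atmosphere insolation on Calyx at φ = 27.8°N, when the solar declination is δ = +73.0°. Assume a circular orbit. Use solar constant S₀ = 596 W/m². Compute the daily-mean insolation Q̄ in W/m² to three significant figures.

cos H₀ = −tan(+27.8°) tan(+73.000°) = -1.7245 ≤ −1 ⇒ polar day, H₀ = π.
Bracket: H₀ sin φ sin δ + cos φ cos δ sin H₀ = 3.1416×0.46639×0.95630 + 0.88458×0.29237×0.00000 = 1.401181 + 0.000000 = 1.401181.
Q̄ = (S₀/π) × [bracket] = (596/π) × 1.401181 = 265.8 W/m².

Q̄ ≈ 266 W/m²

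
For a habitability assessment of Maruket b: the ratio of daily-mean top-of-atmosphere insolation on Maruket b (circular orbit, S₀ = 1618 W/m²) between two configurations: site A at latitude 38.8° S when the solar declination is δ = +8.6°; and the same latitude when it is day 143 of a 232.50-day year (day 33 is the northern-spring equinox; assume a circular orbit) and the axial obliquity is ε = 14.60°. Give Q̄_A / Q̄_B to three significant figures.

Q̄_A / Q̄_B ≈ 0.853

— Configuration A (φ=-38.8°):
cos H₀ = −tan(-38.8°) tan(+8.600°) = 0.1216, H₀ = 1.4489 rad.
Bracket: H₀ sin φ sin δ + cos φ cos δ sin H₀ = 1.4489×-0.62660×0.14954 + 0.77934×0.98876×0.99258 = -0.135764 + 0.764863 = 0.629099.
Q̄ = (S₀/π) × [bracket] = (1618/π) × 0.629099 = 324.00 W/m².
— Configuration B (φ=-38.8°):
Solar longitude: λ_s = 360° × (143 − 33)/232.50 = 170.323°.
sin δ = sin 14.60° × sin 170.323° = 0.04237, so δ = +2.429°.
cos H₀ = −tan(-38.8°) tan(+2.429°) = 0.0341, H₀ = 1.5367 rad.
Bracket: H₀ sin φ sin δ + cos φ cos δ sin H₀ = 1.5367×-0.62660×0.04237 + 0.77934×0.99910×0.99942 = -0.040798 + 0.778187 = 0.737389.
Q̄ = (S₀/π) × [bracket] = (1618/π) × 0.737389 = 379.77 W/m².
Ratio Q̄_A / Q̄_B = 324.00 / 379.77 = 0.8531.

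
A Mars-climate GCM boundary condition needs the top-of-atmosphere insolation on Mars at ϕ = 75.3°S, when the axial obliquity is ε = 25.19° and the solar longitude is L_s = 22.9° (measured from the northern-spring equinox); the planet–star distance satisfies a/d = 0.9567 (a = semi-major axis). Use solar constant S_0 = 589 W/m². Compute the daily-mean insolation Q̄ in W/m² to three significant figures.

Solar declination: sin δ = sin ε · sin L_s = sin 25.19° × sin 22.9° = 0.16562, so δ = +9.533°.
cos h₀ = −tan(-75.3°) tan(+9.533°) = 0.6401, h₀ = 0.8761 rad.
Bracket: h₀ sin ϕ sin δ + cos ϕ cos δ sin h₀ = 0.8761×-0.96727×0.16562 + 0.25376×0.98619×0.76825 = -0.140351 + 0.192259 = 0.051908.
Inverse-square distance factor (a/d)² = 0.9567² = 0.915275.
Q̄ = (S_0/π) × 0.915275 × [bracket] = (589/π) × 0.915275 × 0.051908 = 8.907 W/m².

Q̄ ≈ 8.91 W/m²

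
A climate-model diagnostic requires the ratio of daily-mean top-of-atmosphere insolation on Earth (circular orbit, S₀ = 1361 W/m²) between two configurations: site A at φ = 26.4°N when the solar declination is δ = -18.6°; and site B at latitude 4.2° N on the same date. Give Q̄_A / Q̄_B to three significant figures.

Q̄_A / Q̄_B ≈ 0.702

— Configuration A (φ=+26.4°):
cos H₀ = −tan(+26.4°) tan(-18.600°) = 0.1671, H₀ = 1.4030 rad.
Bracket: H₀ sin φ sin δ + cos φ cos δ sin H₀ = 1.4030×0.44464×-0.31896 + 0.89571×0.94777×0.98595 = -0.198977 + 0.837000 = 0.638023.
Q̄ = (S₀/π) × [bracket] = (1361/π) × 0.638023 = 276.40 W/m².
— Configuration B (φ=+4.2°):
cos H₀ = −tan(+4.2°) tan(-18.600°) = 0.0247, H₀ = 1.5461 rad.
Bracket: H₀ sin φ sin δ + cos φ cos δ sin H₀ = 1.5461×0.07324×-0.31896 + 0.99731×0.94777×0.99969 = -0.036118 + 0.944927 = 0.908809.
Q̄ = (S₀/π) × [bracket] = (1361/π) × 0.908809 = 393.71 W/m².
Ratio Q̄_A / Q̄_B = 276.40 / 393.71 = 0.7020.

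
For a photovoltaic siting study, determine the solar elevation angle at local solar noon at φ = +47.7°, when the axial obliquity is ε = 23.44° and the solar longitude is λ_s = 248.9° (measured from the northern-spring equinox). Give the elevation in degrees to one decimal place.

20.5°

Solar declination: sin δ = sin ε · sin λ_s = sin 23.44° × sin 248.9° = -0.37112, so δ = -21.785°.
At local noon the hour angle is zero, so the zenith angle equals |φ − δ| = |+47.7° − (-21.785°)| = 69.485°.
Elevation = 90° − 69.485° = 20.5°.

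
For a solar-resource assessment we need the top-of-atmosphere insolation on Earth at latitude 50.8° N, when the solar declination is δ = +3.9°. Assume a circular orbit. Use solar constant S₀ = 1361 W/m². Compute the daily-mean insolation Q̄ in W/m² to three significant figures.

Q̄ ≈ 310 W/m²

cos H₀ = −tan(+50.8°) tan(+3.900°) = -0.0836, H₀ = 1.6545 rad.
Bracket: H₀ sin φ sin δ + cos φ cos δ sin H₀ = 1.6545×0.77494×0.06802 + 0.63203×0.99768×0.99650 = 0.087211 + 0.628357 = 0.715568.
Q̄ = (S₀/π) × [bracket] = (1361/π) × 0.715568 = 310.0 W/m².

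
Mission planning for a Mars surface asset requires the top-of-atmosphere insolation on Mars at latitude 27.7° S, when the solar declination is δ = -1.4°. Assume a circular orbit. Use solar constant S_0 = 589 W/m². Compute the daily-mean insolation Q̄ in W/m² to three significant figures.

Q̄ ≈ 169 W/m²

cos h₀ = −tan(-27.7°) tan(-1.400°) = -0.0128, h₀ = 1.5836 rad.
Bracket: h₀ sin ϕ sin δ + cos ϕ cos δ sin h₀ = 1.5836×-0.46484×-0.02443 + 0.88539×0.99970×0.99992 = 0.017983 + 0.885054 = 0.903037.
Q̄ = (S_0/π) × [bracket] = (589/π) × 0.903037 = 169.3 W/m².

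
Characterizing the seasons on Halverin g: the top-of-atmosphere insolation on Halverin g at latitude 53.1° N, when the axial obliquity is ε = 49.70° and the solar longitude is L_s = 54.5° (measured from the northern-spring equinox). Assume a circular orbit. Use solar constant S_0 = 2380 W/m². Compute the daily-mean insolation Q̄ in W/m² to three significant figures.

Q̄ ≈ 1.18e+03 W/m²

Solar declination: sin δ = sin ε · sin L_s = sin 49.70° × sin 54.5° = 0.62090, so δ = +38.382°.
cos h₀ = −tan(+53.1°) tan(+38.382°) = -1.0549 ≤ −1 ⇒ polar day, h₀ = π.
Bracket: h₀ sin ϕ sin δ + cos ϕ cos δ sin h₀ = 3.1416×0.79968×0.62090 + 0.60042×0.78389×0.00000 = 1.559871 + 0.000000 = 1.559871.
Q̄ = (S_0/π) × [bracket] = (2380/π) × 1.559871 = 1182 W/m².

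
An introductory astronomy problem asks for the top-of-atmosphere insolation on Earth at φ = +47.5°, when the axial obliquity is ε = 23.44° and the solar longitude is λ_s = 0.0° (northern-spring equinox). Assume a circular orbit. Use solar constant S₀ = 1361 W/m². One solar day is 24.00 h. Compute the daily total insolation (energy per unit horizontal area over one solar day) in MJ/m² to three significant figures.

Solar declination: sin δ = sin ε · sin λ_s = sin 23.44° × sin 0.0° = 0.00000, so δ = +0.000°.
cos H₀ = −tan(+47.5°) tan(+0.000°) = -0.0000, H₀ = 1.5708 rad.
Bracket: H₀ sin φ sin δ + cos φ cos δ sin H₀ = 1.5708×0.73728×0.00000 + 0.67559×1.00000×1.00000 = 0.000000 + 0.675590 = 0.675590.
Q̄ = (S₀/π) × [bracket] = (1361/π) × 0.675590 = 292.68 W/m².
Daily total = Q̄ × 24.00 h × 3600 s/h = 292.68 × 24.00 × 3600 / 10⁶ = 25.29 MJ/m².

25.3 MJ/m²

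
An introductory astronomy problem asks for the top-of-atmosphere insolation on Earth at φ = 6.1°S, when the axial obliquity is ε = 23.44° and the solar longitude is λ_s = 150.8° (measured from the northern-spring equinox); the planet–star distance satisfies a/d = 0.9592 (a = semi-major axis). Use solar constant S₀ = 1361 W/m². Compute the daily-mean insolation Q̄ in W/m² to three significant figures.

Solar declination: sin δ = sin ε · sin λ_s = sin 23.44° × sin 150.8° = 0.19406, so δ = +11.190°.
cos H₀ = −tan(-6.1°) tan(+11.190°) = 0.0211, H₀ = 1.5497 rad.
Bracket: H₀ sin φ sin δ + cos φ cos δ sin H₀ = 1.5497×-0.10626×0.19406 + 0.99434×0.98099×0.99978 = -0.031956 + 0.975223 = 0.943267.
Inverse-square distance factor (a/d)² = 0.9592² = 0.920065.
Q̄ = (S₀/π) × 0.920065 × [bracket] = (1361/π) × 0.920065 × 0.943267 = 376.0 W/m².

Q̄ ≈ 376 W/m²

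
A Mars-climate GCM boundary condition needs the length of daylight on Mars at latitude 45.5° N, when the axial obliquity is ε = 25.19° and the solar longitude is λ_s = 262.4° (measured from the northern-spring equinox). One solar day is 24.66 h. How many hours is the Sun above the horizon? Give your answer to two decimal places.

8.46 h

Solar declination: sin δ = sin ε · sin λ_s = sin 25.19° × sin 262.4° = -0.42188, so δ = -24.953°.
cos H₀ = −tan φ · tan δ = −tan(+45.5°) × tan(-24.953°) = 0.4735, so H₀ = 1.0775 rad = 61.74°.
Daylight = 2H₀/(2π) × 24.66 h = (1.0775/π) × 24.66 = 8.46 h.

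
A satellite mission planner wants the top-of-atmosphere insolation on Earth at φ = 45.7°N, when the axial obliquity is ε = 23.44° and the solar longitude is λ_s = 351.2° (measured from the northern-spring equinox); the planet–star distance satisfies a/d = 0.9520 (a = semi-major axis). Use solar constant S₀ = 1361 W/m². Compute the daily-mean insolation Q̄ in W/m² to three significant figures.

Q̄ ≈ 247 W/m²

Solar declination: sin δ = sin ε · sin λ_s = sin 23.44° × sin 351.2° = -0.06086, so δ = -3.489°.
cos H₀ = −tan(+45.7°) tan(-3.489°) = 0.0625, H₀ = 1.5083 rad.
Bracket: H₀ sin φ sin δ + cos φ cos δ sin H₀ = 1.5083×0.71569×-0.06086 + 0.69842×0.99815×0.99805 = -0.065697 + 0.695769 = 0.630072.
Inverse-square distance factor (a/d)² = 0.9520² = 0.906304.
Q̄ = (S₀/π) × 0.906304 × [bracket] = (1361/π) × 0.906304 × 0.630072 = 247.4 W/m².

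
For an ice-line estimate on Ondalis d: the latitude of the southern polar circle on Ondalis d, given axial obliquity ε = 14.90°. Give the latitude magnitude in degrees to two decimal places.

The polar circle is the lowest latitude that experiences at least one full rotation of continuous darkness at the northern-summer solstice; it lies at |ϕ| = 90° − ε = 90° − 14.90° = 75.10°.

75.10°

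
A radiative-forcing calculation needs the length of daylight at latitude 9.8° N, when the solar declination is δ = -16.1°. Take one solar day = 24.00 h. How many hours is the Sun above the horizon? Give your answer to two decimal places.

11.62 h

cos h₀ = −tan ϕ · tan δ = −tan(+9.8°) × tan(-16.100°) = 0.0499, so h₀ = 1.5209 rad = 87.14°.
Daylight = 2h₀/(2π) × 24.00 h = (1.5209/π) × 24.00 = 11.62 h.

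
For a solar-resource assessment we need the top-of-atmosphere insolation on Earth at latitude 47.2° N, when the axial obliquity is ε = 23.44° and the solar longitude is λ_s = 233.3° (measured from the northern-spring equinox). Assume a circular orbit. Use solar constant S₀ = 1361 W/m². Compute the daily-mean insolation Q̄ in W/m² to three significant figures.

Q̄ ≈ 138 W/m²

Solar declination: sin δ = sin ε · sin λ_s = sin 23.44° × sin 233.3° = -0.31894, so δ = -18.599°.
cos H₀ = −tan(+47.2°) tan(-18.599°) = 0.3634, H₀ = 1.1989 rad.
Bracket: H₀ sin φ sin δ + cos φ cos δ sin H₀ = 1.1989×0.73373×-0.31894 + 0.67944×0.94778×0.93163 = -0.280562 + 0.599932 = 0.319370.
Q̄ = (S₀/π) × [bracket] = (1361/π) × 0.319370 = 138.4 W/m².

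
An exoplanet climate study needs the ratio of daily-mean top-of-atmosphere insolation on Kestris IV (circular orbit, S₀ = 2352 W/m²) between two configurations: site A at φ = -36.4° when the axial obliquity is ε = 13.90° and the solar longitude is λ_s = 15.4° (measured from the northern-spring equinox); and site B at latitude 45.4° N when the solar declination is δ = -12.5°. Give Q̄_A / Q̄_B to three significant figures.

— Configuration A (φ=-36.4°):
Solar declination: sin δ = sin ε · sin λ_s = sin 13.90° × sin 15.4° = 0.06379, so δ = +3.658°.
cos H₀ = −tan(-36.4°) tan(+3.658°) = 0.0471, H₀ = 1.5236 rad.
Bracket: H₀ sin φ sin δ + cos φ cos δ sin H₀ = 1.5236×-0.59342×0.06379 + 0.80489×0.99796×0.99889 = -0.057675 + 0.802356 = 0.744681.
Q̄ = (S₀/π) × [bracket] = (2352/π) × 0.744681 = 557.52 W/m².
— Configuration B (φ=+45.4°):
cos H₀ = −tan(+45.4°) tan(-12.500°) = 0.2248, H₀ = 1.3440 rad.
Bracket: H₀ sin φ sin δ + cos φ cos δ sin H₀ = 1.3440×0.71203×-0.21644 + 0.70215×0.97630×0.97440 = -0.207126 + 0.667960 = 0.460834.
Q̄ = (S₀/π) × [bracket] = (2352/π) × 0.460834 = 345.01 W/m².
Ratio Q̄_A / Q̄_B = 557.52 / 345.01 = 1.616.

Q̄_A / Q̄_B ≈ 1.62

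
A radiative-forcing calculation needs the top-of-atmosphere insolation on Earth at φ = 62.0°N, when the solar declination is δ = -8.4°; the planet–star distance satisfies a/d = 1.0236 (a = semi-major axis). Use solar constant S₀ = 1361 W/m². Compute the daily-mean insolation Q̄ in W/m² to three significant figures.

cos H₀ = −tan(+62.0°) tan(-8.400°) = 0.2777, H₀ = 1.2894 rad.
Bracket: H₀ sin φ sin δ + cos φ cos δ sin H₀ = 1.2894×0.88295×-0.14608 + 0.46947×0.98927×0.96066 = -0.166309 + 0.446162 = 0.279853.
Inverse-square distance factor (a/d)² = 1.0236² = 1.047757.
Q̄ = (S₀/π) × 1.047757 × [bracket] = (1361/π) × 1.047757 × 0.279853 = 127.0 W/m².

Q̄ ≈ 127 W/m²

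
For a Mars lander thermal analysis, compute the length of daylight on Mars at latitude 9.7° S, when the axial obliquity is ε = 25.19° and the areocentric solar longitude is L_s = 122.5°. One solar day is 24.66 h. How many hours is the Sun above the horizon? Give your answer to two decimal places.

sin δ = sin 25.19° × sin 122.5° = 0.35897, so δ = +21.037°.
cos h₀ = −tan ϕ · tan δ = −tan(-9.7°) × tan(+21.037°) = 0.0657, so h₀ = 1.5050 rad = 86.23°.
Daylight = 2h₀/(2π) × 24.66 h = (1.5050/π) × 24.66 = 11.81 h.

11.81 h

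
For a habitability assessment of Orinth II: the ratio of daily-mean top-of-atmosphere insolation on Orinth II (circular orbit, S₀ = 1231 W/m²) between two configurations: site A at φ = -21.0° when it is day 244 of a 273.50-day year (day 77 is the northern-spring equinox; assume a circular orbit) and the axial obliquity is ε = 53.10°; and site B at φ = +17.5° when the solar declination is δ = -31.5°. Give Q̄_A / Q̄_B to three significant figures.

Q̄_A / Q̄_B ≈ 1.91

— Configuration A (φ=-21.0°):
Solar longitude: λ_s = 360° × (244 − 77)/273.50 = 219.817°.
sin δ = sin 53.10° × sin 219.817° = -0.51207, so δ = -30.802°.
cos H₀ = −tan(-21.0°) tan(-30.802°) = -0.2288, H₀ = 1.8017 rad.
Bracket: H₀ sin φ sin δ + cos φ cos δ sin H₀ = 1.8017×-0.35837×-0.51207 + 0.93358×0.85894×0.97346 = 0.330631 + 0.780607 = 1.111238.
Q̄ = (S₀/π) × [bracket] = (1231/π) × 1.111238 = 435.43 W/m².
— Configuration B (φ=+17.5°):
cos H₀ = −tan(+17.5°) tan(-31.500°) = 0.1932, H₀ = 1.3764 rad.
Bracket: H₀ sin φ sin δ + cos φ cos δ sin H₀ = 1.3764×0.30071×-0.52250 + 0.95372×0.85264×0.98116 = -0.216261 + 0.797860 = 0.581599.
Q̄ = (S₀/π) × [bracket] = (1231/π) × 0.581599 = 227.89 W/m².
Ratio Q̄_A / Q̄_B = 435.43 / 227.89 = 1.911.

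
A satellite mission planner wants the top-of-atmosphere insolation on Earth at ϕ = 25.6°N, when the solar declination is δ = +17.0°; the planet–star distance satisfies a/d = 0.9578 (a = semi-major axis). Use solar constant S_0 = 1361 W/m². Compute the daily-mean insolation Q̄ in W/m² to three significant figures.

cos h₀ = −tan(+25.6°) tan(+17.000°) = -0.1465, h₀ = 1.7178 rad.
Bracket: h₀ sin ϕ sin δ + cos ϕ cos δ sin h₀ = 1.7178×0.43209×0.29237 + 0.90183×0.95630×0.98921 = 0.217010 + 0.853115 = 1.070125.
Inverse-square distance factor (a/d)² = 0.9578² = 0.917381.
Q̄ = (S_0/π) × 0.917381 × [bracket] = (1361/π) × 0.917381 × 1.070125 = 425.3 W/m².

Q̄ ≈ 425 W/m²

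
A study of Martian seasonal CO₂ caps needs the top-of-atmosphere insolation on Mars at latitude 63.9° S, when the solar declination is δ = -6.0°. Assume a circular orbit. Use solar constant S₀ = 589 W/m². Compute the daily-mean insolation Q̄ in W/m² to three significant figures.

cos H₀ = −tan(-63.9°) tan(-6.000°) = -0.2145, H₀ = 1.7870 rad.
Bracket: H₀ sin φ sin δ + cos φ cos δ sin H₀ = 1.7870×-0.89803×-0.10453 + 0.43994×0.99452×0.97671 = 0.167748 + 0.427339 = 0.595087.
Q̄ = (S₀/π) × [bracket] = (589/π) × 0.595087 = 111.6 W/m².

Q̄ ≈ 112 W/m²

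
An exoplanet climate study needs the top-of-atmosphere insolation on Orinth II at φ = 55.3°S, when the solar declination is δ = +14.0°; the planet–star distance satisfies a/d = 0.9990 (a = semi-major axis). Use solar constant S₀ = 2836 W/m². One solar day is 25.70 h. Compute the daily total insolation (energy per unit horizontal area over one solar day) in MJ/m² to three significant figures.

cos H₀ = −tan(-55.3°) tan(+14.000°) = 0.3601, H₀ = 1.2024 rad.
Bracket: H₀ sin φ sin δ + cos φ cos δ sin H₀ = 1.2024×-0.82214×0.24192 + 0.56928×0.97030×0.93292 = -0.239148 + 0.515319 = 0.276171.
Inverse-square distance factor (a/d)² = 0.9990² = 0.998001.
Q̄ = (S₀/π) × 0.998001 × [bracket] = (2836/π) × 0.998001 × 0.276171 = 248.81 W/m².
Daily total = Q̄ × 25.70 h × 3600 s/h = 248.81 × 25.70 × 3600 / 10⁶ = 23.02 MJ/m².

23.0 MJ/m²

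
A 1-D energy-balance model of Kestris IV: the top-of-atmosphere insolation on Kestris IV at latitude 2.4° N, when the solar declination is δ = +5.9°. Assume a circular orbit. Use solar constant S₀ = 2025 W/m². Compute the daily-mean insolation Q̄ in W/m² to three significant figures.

cos H₀ = −tan(+2.4°) tan(+5.900°) = -0.0043, H₀ = 1.5751 rad.
Bracket: H₀ sin φ sin δ + cos φ cos δ sin H₀ = 1.5751×0.04188×0.10279 + 0.99912×0.99470×0.99999 = 0.006781 + 0.993815 = 1.000596.
Q̄ = (S₀/π) × [bracket] = (2025/π) × 1.000596 = 645.0 W/m².

Q̄ ≈ 645 W/m²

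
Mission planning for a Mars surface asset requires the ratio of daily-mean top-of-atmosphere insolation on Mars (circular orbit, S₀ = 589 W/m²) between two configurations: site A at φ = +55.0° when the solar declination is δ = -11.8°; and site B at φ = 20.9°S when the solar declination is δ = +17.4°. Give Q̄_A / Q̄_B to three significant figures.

Q̄_A / Q̄_B ≈ 0.443

— Configuration A (φ=+55.0°):
cos H₀ = −tan(+55.0°) tan(-11.800°) = 0.2984, H₀ = 1.2678 rad.
Bracket: H₀ sin φ sin δ + cos φ cos δ sin H₀ = 1.2678×0.81915×-0.20450 + 0.57358×0.97887×0.95445 = -0.212377 + 0.535886 = 0.323509.
Q̄ = (S₀/π) × [bracket] = (589/π) × 0.323509 = 60.653 W/m².
— Configuration B (φ=-20.9°):
cos H₀ = −tan(-20.9°) tan(+17.400°) = 0.1197, H₀ = 1.4508 rad.
Bracket: H₀ sin φ sin δ + cos φ cos δ sin H₀ = 1.4508×-0.35674×0.29904 + 0.93420×0.95424×0.99281 = -0.154771 + 0.885041 = 0.730270.
Q̄ = (S₀/π) × [bracket] = (589/π) × 0.730270 = 136.91 W/m².
Ratio Q̄_A / Q̄_B = 60.653 / 136.91 = 0.4430.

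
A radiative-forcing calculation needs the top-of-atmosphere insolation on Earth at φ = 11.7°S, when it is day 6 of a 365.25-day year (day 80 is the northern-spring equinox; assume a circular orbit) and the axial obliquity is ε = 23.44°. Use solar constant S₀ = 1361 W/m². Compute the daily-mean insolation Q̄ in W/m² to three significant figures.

Q̄ ≈ 446 W/m²

Solar longitude: λ_s = 360° × (6 − 80)/365.25 = -72.936°, i.e. -72.936° + 360° = 287.064°.
sin δ = sin 23.44° × sin 287.064° = -0.38028, so δ = -22.351°.
cos H₀ = −tan(-11.7°) tan(-22.351°) = -0.0851, H₀ = 1.6560 rad.
Bracket: H₀ sin φ sin δ + cos φ cos δ sin H₀ = 1.6560×-0.20279×-0.38028 + 0.97922×0.92487×0.99637 = 0.127706 + 0.902364 = 1.030070.
Q̄ = (S₀/π) × [bracket] = (1361/π) × 1.030070 = 446.2 W/m².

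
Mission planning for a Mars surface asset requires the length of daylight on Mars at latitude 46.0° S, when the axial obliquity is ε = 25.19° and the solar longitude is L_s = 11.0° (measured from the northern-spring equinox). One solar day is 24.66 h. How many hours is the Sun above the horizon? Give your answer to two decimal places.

Solar declination: sin δ = sin ε · sin L_s = sin 25.19° × sin 11.0° = 0.08121, so δ = +4.658°.
cos h₀ = −tan ϕ · tan δ = −tan(-46.0°) × tan(+4.658°) = 0.0844, so h₀ = 1.4863 rad = 85.16°.
Daylight = 2h₀/(2π) × 24.66 h = (1.4863/π) × 24.66 = 11.67 h.

11.67 h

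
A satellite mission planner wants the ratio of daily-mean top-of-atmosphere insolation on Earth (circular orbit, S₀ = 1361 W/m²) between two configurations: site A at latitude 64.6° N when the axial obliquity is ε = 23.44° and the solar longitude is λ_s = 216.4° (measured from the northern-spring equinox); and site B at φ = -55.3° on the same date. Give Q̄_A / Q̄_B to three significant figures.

— Configuration A (φ=+64.6°):
Solar declination: sin δ = sin ε · sin λ_s = sin 23.44° × sin 216.4° = -0.23606, so δ = -13.654°.
cos H₀ = −tan(+64.6°) tan(-13.654°) = 0.5116, H₀ = 1.0338 rad.
Bracket: H₀ sin φ sin δ + cos φ cos δ sin H₀ = 1.0338×0.90334×-0.23606 + 0.42894×0.97174×0.85923 = -0.220450 + 0.358143 = 0.137693.
Q̄ = (S₀/π) × [bracket] = (1361/π) × 0.137693 = 59.651 W/m².
— Configuration B (φ=-55.3°):
cos H₀ = −tan(-55.3°) tan(-13.654°) = -0.3508, H₀ = 1.9292 rad.
Bracket: H₀ sin φ sin δ + cos φ cos δ sin H₀ = 1.9292×-0.82214×-0.23606 + 0.56928×0.97174×0.93644 = 0.374408 + 0.518031 = 0.892439.
Q̄ = (S₀/π) × [bracket] = (1361/π) × 0.892439 = 386.62 W/m².
Ratio Q̄_A / Q̄_B = 59.651 / 386.62 = 0.1543.

Q̄_A / Q̄_B ≈ 0.154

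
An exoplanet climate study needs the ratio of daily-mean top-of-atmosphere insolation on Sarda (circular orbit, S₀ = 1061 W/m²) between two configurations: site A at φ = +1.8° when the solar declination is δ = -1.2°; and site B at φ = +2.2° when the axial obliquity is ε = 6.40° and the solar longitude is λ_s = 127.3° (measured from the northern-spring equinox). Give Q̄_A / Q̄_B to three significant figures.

— Configuration A (φ=+1.8°):
cos H₀ = −tan(+1.8°) tan(-1.200°) = 0.0007, H₀ = 1.5701 rad.
Bracket: H₀ sin φ sin δ + cos φ cos δ sin H₀ = 1.5701×0.03141×-0.02094 + 0.99951×0.99978×1.00000 = -0.001033 + 0.999290 = 0.998257.
Q̄ = (S₀/π) × [bracket] = (1061/π) × 0.998257 = 337.14 W/m².
— Configuration B (φ=+2.2°):
Solar declination: sin δ = sin ε · sin λ_s = sin 6.40° × sin 127.3° = 0.08867, so δ = +5.087°.
cos H₀ = −tan(+2.2°) tan(+5.087°) = -0.0034, H₀ = 1.5742 rad.
Bracket: H₀ sin φ sin δ + cos φ cos δ sin H₀ = 1.5742×0.03839×0.08867 + 0.99926×0.99606×0.99999 = 0.005359 + 0.995313 = 1.000672.
Q̄ = (S₀/π) × [bracket] = (1061/π) × 1.000672 = 337.95 W/m².
Ratio Q̄_A / Q̄_B = 337.14 / 337.95 = 0.9976.

Q̄_A / Q̄_B ≈ 0.998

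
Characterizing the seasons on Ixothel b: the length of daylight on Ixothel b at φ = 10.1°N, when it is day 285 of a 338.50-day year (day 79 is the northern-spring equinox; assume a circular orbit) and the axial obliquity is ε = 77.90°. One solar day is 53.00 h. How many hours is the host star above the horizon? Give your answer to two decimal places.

24.14 h

Solar longitude: λ_s = 360° × (285 − 79)/338.50 = 219.084°.
sin δ = sin 77.90° × sin 219.084° = -0.61645, so δ = -38.058°.
cos H₀ = −tan φ · tan δ = −tan(+10.1°) × tan(-38.058°) = 0.1395, so H₀ = 1.4309 rad = 81.98°.
Daylight = 2H₀/(2π) × 53.00 h = (1.4309/π) × 53.00 = 24.14 h.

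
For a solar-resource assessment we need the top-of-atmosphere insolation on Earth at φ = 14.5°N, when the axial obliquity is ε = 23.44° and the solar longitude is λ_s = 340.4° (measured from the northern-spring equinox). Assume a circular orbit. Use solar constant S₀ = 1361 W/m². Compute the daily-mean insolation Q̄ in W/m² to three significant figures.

Solar declination: sin δ = sin ε · sin λ_s = sin 23.44° × sin 340.4° = -0.13344, so δ = -7.668°.
cos H₀ = −tan(+14.5°) tan(-7.668°) = 0.0348, H₀ = 1.5360 rad.
Bracket: H₀ sin φ sin δ + cos φ cos δ sin H₀ = 1.5360×0.25038×-0.13344 + 0.96815×0.99106×0.99939 = -0.051319 + 0.958909 = 0.907590.
Q̄ = (S₀/π) × [bracket] = (1361/π) × 0.907590 = 393.2 W/m².

Q̄ ≈ 393 W/m²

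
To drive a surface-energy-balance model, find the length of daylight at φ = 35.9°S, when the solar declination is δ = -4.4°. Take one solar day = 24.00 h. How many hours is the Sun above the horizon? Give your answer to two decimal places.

12.43 h

cos H₀ = −tan φ · tan δ = −tan(-35.9°) × tan(-4.400°) = -0.0557, so H₀ = 1.6265 rad = 93.19°.
Daylight = 2H₀/(2π) × 24.00 h = (1.6265/π) × 24.00 = 12.43 h.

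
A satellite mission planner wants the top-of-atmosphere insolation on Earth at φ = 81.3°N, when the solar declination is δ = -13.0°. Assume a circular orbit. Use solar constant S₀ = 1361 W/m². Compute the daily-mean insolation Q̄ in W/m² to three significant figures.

cos H₀ = −tan(+81.3°) tan(-13.000°) = 1.5087 ≥ 1 ⇒ polar night, H₀ = 0 and Q̄ = 0.

Q̄ ≈ 0.00 W/m²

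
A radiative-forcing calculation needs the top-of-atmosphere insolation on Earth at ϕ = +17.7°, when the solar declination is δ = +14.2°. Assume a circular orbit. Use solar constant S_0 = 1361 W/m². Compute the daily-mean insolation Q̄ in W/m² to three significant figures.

cos h₀ = −tan(+17.7°) tan(+14.200°) = -0.0808, h₀ = 1.6516 rad.
Bracket: h₀ sin ϕ sin δ + cos ϕ cos δ sin h₀ = 1.6516×0.30403×0.24531 + 0.95266×0.96945×0.99673 = 0.123179 + 0.920536 = 1.043715.
Q̄ = (S_0/π) × [bracket] = (1361/π) × 1.043715 = 452.2 W/m².

Q̄ ≈ 452 W/m²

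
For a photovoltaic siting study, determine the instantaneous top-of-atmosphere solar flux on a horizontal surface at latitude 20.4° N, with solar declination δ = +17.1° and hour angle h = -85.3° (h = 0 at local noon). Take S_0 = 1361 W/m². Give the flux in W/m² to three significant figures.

239 W/m²

cos θ_z = sin ϕ sin δ + cos ϕ cos δ cos h = 0.102494 + 0.073404 = 0.175898.
Flux = S_0 · cos θ_z = 1361 × 0.175898 = 239.4 W/m².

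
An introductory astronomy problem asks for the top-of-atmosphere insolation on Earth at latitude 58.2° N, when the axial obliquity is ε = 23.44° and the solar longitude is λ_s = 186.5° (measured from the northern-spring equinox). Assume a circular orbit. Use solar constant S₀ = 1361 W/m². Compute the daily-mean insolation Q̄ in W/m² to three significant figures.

Solar declination: sin δ = sin ε · sin λ_s = sin 23.44° × sin 186.5° = -0.04503, so δ = -2.581°.
cos H₀ = −tan(+58.2°) tan(-2.581°) = 0.0727, H₀ = 1.4980 rad.
Bracket: H₀ sin φ sin δ + cos φ cos δ sin H₀ = 1.4980×0.84989×-0.04503 + 0.52696×0.99899×0.99735 = -0.057329 + 0.525033 = 0.467704.
Q̄ = (S₀/π) × [bracket] = (1361/π) × 0.467704 = 202.6 W/m².

Q̄ ≈ 203 W/m²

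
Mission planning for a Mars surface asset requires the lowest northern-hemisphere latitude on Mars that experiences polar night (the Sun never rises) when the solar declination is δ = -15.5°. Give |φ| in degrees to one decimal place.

|φ| = 74.5°

Polar night requires cos H₀ = −tan φ tan δ ≥ 1, i.e. tan φ tan δ ≤ −1.
The boundary is |tan φ| · |tan δ| = 1, so |φ| = 90° − |δ| = 90° − 15.5° = 74.5° in the northern hemisphere.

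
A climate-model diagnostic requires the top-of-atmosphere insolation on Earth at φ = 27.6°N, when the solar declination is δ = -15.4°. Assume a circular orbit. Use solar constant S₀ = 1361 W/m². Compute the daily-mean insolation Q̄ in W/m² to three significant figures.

cos H₀ = −tan(+27.6°) tan(-15.400°) = 0.1440, H₀ = 1.4263 rad.
Bracket: H₀ sin φ sin δ + cos φ cos δ sin H₀ = 1.4263×0.46330×-0.26556 + 0.88620×0.96410×0.98958 = -0.175483 + 0.845483 = 0.670000.
Q̄ = (S₀/π) × [bracket] = (1361/π) × 0.670000 = 290.3 W/m².

Q̄ ≈ 290 W/m²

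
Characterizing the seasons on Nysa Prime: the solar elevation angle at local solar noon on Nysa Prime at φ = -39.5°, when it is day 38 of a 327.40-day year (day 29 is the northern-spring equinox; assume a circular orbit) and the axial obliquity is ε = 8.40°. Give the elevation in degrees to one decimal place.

49.1°

Solar longitude: λ_s = 360° × (38 − 29)/327.40 = 9.896°.
sin δ = sin 8.40° × sin 9.896° = 0.02511, so δ = +1.439°.
At local noon the hour angle is zero, so the zenith angle equals |φ − δ| = |-39.5° − (+1.439°)| = 40.939°.
Elevation = 90° − 40.939° = 49.1°.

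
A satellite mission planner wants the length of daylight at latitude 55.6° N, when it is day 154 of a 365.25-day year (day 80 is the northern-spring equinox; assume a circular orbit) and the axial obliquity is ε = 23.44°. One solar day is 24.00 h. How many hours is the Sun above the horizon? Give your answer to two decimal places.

16.92 h

Solar longitude: λ_s = 360° × (154 − 80)/365.25 = 72.936°.
sin δ = sin 23.44° × sin 72.936° = 0.38028, so δ = +22.351°.
cos H₀ = −tan φ · tan δ = −tan(+55.6°) × tan(+22.351°) = -0.6005, so H₀ = 2.2149 rad = 126.91°.
Daylight = 2H₀/(2π) × 24.00 h = (2.2149/π) × 24.00 = 16.92 h.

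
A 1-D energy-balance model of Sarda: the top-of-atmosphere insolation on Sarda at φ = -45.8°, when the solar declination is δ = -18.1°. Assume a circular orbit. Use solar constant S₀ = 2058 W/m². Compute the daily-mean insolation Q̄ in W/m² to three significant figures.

Q̄ ≈ 688 W/m²

cos H₀ = −tan(-45.8°) tan(-18.100°) = -0.3361, H₀ = 1.9136 rad.
Bracket: H₀ sin φ sin δ + cos φ cos δ sin H₀ = 1.9136×-0.71691×-0.31068 + 0.69717×0.95052×0.94182 = 0.426215 + 0.624120 = 1.050335.
Q̄ = (S₀/π) × [bracket] = (2058/π) × 1.050335 = 688.1 W/m².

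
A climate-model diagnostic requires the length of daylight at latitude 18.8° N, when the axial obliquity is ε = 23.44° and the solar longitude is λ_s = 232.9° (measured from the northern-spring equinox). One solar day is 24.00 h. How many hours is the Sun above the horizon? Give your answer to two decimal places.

11.13 h

Solar declination: sin δ = sin ε · sin λ_s = sin 23.44° × sin 232.9° = -0.31727, so δ = -18.498°.
cos H₀ = −tan φ · tan δ = −tan(+18.8°) × tan(-18.498°) = 0.1139, so H₀ = 1.4567 rad = 83.46°.
Daylight = 2H₀/(2π) × 24.00 h = (1.4567/π) × 24.00 = 11.13 h.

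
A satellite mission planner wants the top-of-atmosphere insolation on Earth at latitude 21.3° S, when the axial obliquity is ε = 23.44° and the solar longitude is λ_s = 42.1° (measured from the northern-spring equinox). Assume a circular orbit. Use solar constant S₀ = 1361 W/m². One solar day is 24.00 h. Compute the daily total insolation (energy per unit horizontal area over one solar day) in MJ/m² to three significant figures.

Solar declination: sin δ = sin ε · sin λ_s = sin 23.44° × sin 42.1° = 0.26669, so δ = +15.467°.
cos H₀ = −tan(-21.3°) tan(+15.467°) = 0.1079, H₀ = 1.4627 rad.
Bracket: H₀ sin φ sin δ + cos φ cos δ sin H₀ = 1.4627×-0.36325×0.26669 + 0.93169×0.96378×0.99416 = -0.141699 + 0.892700 = 0.751001.
Q̄ = (S₀/π) × [bracket] = (1361/π) × 0.751001 = 325.35 W/m².
Daily total = Q̄ × 24.00 h × 3600 s/h = 325.35 × 24.00 × 3600 / 10⁶ = 28.11 MJ/m².

28.1 MJ/m²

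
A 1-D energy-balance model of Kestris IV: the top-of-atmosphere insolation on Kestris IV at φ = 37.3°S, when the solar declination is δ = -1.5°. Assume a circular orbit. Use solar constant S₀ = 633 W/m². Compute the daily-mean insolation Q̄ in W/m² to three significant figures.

cos H₀ = −tan(-37.3°) tan(-1.500°) = -0.0199, H₀ = 1.5907 rad.
Bracket: H₀ sin φ sin δ + cos φ cos δ sin H₀ = 1.5907×-0.60599×-0.02618 + 0.79547×0.99966×0.99980 = 0.025236 + 0.795041 = 0.820277.
Q̄ = (S₀/π) × [bracket] = (633/π) × 0.820277 = 165.3 W/m².

Q̄ ≈ 165 W/m²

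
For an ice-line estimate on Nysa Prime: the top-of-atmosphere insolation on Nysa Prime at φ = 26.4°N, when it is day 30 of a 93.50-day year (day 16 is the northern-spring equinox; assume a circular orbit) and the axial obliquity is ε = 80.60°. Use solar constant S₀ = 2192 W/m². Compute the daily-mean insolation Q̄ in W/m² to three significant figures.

Q̄ ≈ 850 W/m²

Solar longitude: λ_s = 360° × (30 − 16)/93.50 = 53.904°.
sin δ = sin 80.60° × sin 53.904° = 0.79718, so δ = +52.861°.
cos H₀ = −tan(+26.4°) tan(+52.861°) = -0.6554, H₀ = 2.2856 rad.
Bracket: H₀ sin φ sin δ + cos φ cos δ sin H₀ = 2.2856×0.44464×0.79718 + 0.89571×0.60374×0.75524 = 0.810149 + 0.408416 = 1.218565.
Q̄ = (S₀/π) × [bracket] = (2192/π) × 1.218565 = 850.2 W/m².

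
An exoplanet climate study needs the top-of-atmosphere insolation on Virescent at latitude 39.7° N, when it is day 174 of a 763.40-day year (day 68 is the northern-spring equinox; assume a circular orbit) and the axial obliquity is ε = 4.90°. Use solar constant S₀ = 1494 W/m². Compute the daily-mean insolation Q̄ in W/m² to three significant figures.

Solar longitude: λ_s = 360° × (174 − 68)/763.40 = 49.987°.
sin δ = sin 4.90° × sin 49.987° = 0.06542, so δ = +3.751°.
cos H₀ = −tan(+39.7°) tan(+3.751°) = -0.0544, H₀ = 1.6253 rad.
Bracket: H₀ sin φ sin δ + cos φ cos δ sin H₀ = 1.6253×0.63877×0.06542 + 0.76940×0.99786×0.99852 = 0.067919 + 0.766617 = 0.834536.
Q̄ = (S₀/π) × [bracket] = (1494/π) × 0.834536 = 396.9 W/m².

Q̄ ≈ 397 W/m²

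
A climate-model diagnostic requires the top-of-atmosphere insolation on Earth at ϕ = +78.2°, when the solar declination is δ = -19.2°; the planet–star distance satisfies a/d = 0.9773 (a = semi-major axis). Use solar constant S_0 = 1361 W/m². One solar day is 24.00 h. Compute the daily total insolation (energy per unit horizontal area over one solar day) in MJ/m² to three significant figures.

cos h₀ = −tan(+78.2°) tan(-19.200°) = 1.6669 ≥ 1 ⇒ polar night, h₀ = 0 and Q̄ = 0.
Inverse-square distance factor (a/d)² = 0.9773² = 0.955115.
Daily total = Q̄ × 24.00 h × 3600 s/h = 0.00 MJ/m².

0.00 MJ/m²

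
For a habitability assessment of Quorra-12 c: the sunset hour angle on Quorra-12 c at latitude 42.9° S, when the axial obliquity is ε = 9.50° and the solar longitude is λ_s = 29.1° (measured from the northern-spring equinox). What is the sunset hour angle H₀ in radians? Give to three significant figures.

Solar declination: sin δ = sin ε · sin λ_s = sin 9.50° × sin 29.1° = 0.08027, so δ = +4.604°.
cos H₀ = −tan φ · tan δ = −tan(-42.9°) × tan(+4.604°) = 0.0748, so H₀ = 1.4959 rad = 85.71°.

H₀ = 1.50 rad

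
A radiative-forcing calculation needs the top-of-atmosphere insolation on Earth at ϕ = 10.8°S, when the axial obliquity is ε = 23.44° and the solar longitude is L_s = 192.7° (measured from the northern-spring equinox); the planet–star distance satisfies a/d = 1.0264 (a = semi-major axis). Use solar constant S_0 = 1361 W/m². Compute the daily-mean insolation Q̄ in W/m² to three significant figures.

Solar declination: sin δ = sin ε · sin L_s = sin 23.44° × sin 192.7° = -0.08745, so δ = -5.017°.
cos h₀ = −tan(-10.8°) tan(-5.017°) = -0.0167, h₀ = 1.5875 rad.
Bracket: h₀ sin ϕ sin δ + cos ϕ cos δ sin h₀ = 1.5875×-0.18738×-0.08745 + 0.98229×0.99617×0.99986 = 0.026013 + 0.978391 = 1.004404.
Inverse-square distance factor (a/d)² = 1.0264² = 1.053497.
Q̄ = (S_0/π) × 1.053497 × [bracket] = (1361/π) × 1.053497 × 1.004404 = 458.4 W/m².

Q̄ ≈ 458 W/m²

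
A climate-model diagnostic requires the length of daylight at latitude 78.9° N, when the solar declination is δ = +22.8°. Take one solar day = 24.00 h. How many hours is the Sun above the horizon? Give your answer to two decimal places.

24.00 h

Sunrise equation: cos H₀ = −tan φ · tan δ = -2.1426 ≤ −1, so the Sun never sets (polar day) and H₀ = π.
Daylight = 2H₀/(2π) × 24.00 h = (3.1416/π) × 24.00 = 24.00 h.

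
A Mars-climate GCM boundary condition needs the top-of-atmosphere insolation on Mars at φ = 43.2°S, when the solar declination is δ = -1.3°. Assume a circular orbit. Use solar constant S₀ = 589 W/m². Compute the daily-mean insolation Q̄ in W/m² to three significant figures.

Q̄ ≈ 141 W/m²

cos H₀ = −tan(-43.2°) tan(-1.300°) = -0.0213, H₀ = 1.5921 rad.
Bracket: H₀ sin φ sin δ + cos φ cos δ sin H₀ = 1.5921×-0.68455×-0.02269 + 0.72897×0.99974×0.99977 = 0.024729 + 0.728613 = 0.753342.
Q̄ = (S₀/π) × [bracket] = (589/π) × 0.753342 = 141.2 W/m².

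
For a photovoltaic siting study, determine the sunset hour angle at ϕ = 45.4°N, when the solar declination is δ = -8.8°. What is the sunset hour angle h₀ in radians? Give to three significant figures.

h₀ = 1.41 rad

cos h₀ = −tan ϕ · tan δ = −tan(+45.4°) × tan(-8.800°) = 0.1570, so h₀ = 1.4132 rad = 80.97°.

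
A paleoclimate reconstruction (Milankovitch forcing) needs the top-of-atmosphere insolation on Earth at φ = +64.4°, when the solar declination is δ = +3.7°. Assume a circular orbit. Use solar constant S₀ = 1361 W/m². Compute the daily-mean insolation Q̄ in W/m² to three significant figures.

cos H₀ = −tan(+64.4°) tan(+3.700°) = -0.1350, H₀ = 1.7062 rad.
Bracket: H₀ sin φ sin δ + cos φ cos δ sin H₀ = 1.7062×0.90183×0.06453 + 0.43209×0.99792×0.99085 = 0.099292 + 0.427246 = 0.526538.
Q̄ = (S₀/π) × [bracket] = (1361/π) × 0.526538 = 228.1 W/m².

Q̄ ≈ 228 W/m²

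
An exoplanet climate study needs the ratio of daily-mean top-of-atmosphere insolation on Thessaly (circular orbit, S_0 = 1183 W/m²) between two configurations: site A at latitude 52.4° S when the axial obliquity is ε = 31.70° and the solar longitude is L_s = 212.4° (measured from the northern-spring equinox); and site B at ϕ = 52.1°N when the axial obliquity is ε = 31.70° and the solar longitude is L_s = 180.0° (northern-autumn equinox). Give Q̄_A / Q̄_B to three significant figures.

Q̄_A / Q̄_B ≈ 1.59

— Configuration A (ϕ=-52.4°):
Solar declination: sin δ = sin ε · sin L_s = sin 31.70° × sin 212.4° = -0.28156, so δ = -16.353°.
cos h₀ = −tan(-52.4°) tan(-16.353°) = -0.3810, h₀ = 1.9617 rad.
Bracket: h₀ sin ϕ sin δ + cos ϕ cos δ sin h₀ = 1.9617×-0.79229×-0.28156 + 0.61015×0.95954×0.92456 = 0.437610 + 0.541296 = 0.978906.
Q̄ = (S_0/π) × [bracket] = (1183/π) × 0.978906 = 368.62 W/m².
— Configuration B (ϕ=+52.1°):
Solar declination: sin δ = sin ε · sin L_s = sin 31.70° × sin 180.0° = 0.00000, so δ = +0.000°.
cos h₀ = −tan(+52.1°) tan(+0.000°) = -0.0000, h₀ = 1.5708 rad.
Bracket: h₀ sin ϕ sin δ + cos ϕ cos δ sin h₀ = 1.5708×0.78908×0.00000 + 0.61429×1.00000×1.00000 = 0.000000 + 0.614290 = 0.614290.
Q̄ = (S_0/π) × [bracket] = (1183/π) × 0.614290 = 231.32 W/m².
Ratio Q̄_A / Q̄_B = 368.62 / 231.32 = 1.594.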